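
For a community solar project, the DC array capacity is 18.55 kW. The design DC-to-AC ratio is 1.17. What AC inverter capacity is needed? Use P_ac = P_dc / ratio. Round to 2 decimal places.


The inverter AC capacity is determined by the DC/AC ratio.
Given: P_dc = 18.55 kW, DC/AC ratio = 1.17
P_ac = P_dc / ratio = 18.55 / 1.17
P_ac = 15.85 kW

15.85


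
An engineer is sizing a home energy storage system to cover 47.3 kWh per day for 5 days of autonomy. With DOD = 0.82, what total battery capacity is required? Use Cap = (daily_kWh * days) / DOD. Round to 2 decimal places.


Total energy needed = daily * days = 47.3 * 5 = 236.5 kWh
Account for depth of discharge:
  Cap = total_energy / DOD = 236.5 / 0.82
  Cap = 288.41 kWh

288.41


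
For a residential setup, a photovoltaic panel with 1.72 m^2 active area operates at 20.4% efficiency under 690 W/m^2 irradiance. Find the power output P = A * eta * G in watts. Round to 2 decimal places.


Use the solar power formula P = A * eta * G.
Given: A = 1.72 m^2, eta = 0.204, G = 690 W/m^2
P = 1.72 * 0.204 * 690
P = 242.11 W

242.11


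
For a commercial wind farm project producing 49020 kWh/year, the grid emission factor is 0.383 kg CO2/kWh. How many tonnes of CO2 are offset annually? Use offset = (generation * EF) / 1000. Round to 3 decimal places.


CO2 offset in kg = generation * emission_factor
CO2 offset = 49020 * 0.383 = 18774.66 kg
Convert to tonnes:
  CO2 offset = 18774.66 / 1000 = 18.775 tonnes

18.775


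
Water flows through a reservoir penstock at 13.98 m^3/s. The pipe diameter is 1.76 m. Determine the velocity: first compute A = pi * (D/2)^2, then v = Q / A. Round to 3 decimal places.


Compute pipe cross-sectional area:
  A = pi * (D/2)^2 = pi * (1.76/2)^2 = 2.4328 m^2
Calculate velocity:
  v = Q / A = 13.98 / 2.4328
  v = 5.746 m/s

5.746


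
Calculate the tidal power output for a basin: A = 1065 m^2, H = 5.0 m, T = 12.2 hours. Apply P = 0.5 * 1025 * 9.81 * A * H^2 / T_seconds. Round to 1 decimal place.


Convert period to seconds: T = 12.2 * 3600 = 43920.0 s
H^2 = 5.0^2 = 25.0
P = 0.5 * rho * g * A * H^2 / T
P = 0.5 * 1025 * 9.81 * 1065 * 25.0 / 43920.0
P = 3047.8 W

3047.8


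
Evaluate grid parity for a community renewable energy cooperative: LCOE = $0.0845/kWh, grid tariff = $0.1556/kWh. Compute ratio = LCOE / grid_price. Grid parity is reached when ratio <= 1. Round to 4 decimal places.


Compare LCOE to grid price:
  LCOE = $0.0845/kWh, Grid price = $0.1556/kWh
  Ratio = LCOE / grid_price = 0.0845 / 0.1556 = 0.5431
  Grid parity achieved (ratio <= 1)? yes

0.5431


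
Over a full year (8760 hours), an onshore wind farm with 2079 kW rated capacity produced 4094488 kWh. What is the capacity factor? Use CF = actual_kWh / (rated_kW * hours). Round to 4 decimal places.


Capacity factor = actual output / maximum possible output
Maximum possible = rated * hours = 2079 * 8760 = 18212040 kWh
CF = 4094488 / 18212040
CF = 0.2248

0.2248


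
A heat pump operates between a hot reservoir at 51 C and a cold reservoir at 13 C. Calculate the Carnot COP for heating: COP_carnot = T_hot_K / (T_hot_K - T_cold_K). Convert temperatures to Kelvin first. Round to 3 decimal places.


Convert to Kelvin:
  T_hot = 51 + 273.15 = 324.15 K
  T_cold = 13 + 273.15 = 286.15 K
Apply Carnot COP formula:
  COP = T_hot_K / (T_hot_K - T_cold_K) = 324.15 / 38.0
  COP = 8.530

8.530


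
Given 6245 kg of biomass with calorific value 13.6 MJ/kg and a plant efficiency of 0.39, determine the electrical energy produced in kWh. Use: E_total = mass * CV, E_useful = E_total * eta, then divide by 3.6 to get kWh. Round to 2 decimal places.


Total energy = mass * CV = 6245 * 13.6 = 84932.0 MJ
Useful energy = total * eta = 84932.0 * 0.39 = 33123.48 MJ
Convert to kWh: 33123.48 / 3.6
Useful energy = 9200.97 kWh

9200.97


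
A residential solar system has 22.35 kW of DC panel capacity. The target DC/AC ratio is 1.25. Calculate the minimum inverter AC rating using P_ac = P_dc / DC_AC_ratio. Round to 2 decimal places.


The inverter AC capacity is determined by the DC/AC ratio.
Given: P_dc = 22.35 kW, DC/AC ratio = 1.25
P_ac = P_dc / ratio = 22.35 / 1.25
P_ac = 17.88 kW

17.88


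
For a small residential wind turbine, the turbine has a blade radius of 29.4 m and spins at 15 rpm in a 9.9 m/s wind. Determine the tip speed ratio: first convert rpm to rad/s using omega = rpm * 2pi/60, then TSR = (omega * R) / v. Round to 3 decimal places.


Convert rotational speed to rad/s:
  omega = 15 * 2 * pi / 60 = 1.5708 rad/s
Compute tip speed:
  v_tip = omega * R = 1.5708 * 29.4 = 46.181 m/s
Tip speed ratio:
  TSR = v_tip / v_wind = 46.181 / 9.9 = 4.665

4.665


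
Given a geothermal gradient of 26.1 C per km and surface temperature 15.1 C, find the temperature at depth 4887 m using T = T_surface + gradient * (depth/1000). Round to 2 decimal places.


Convert depth to km: 4887 / 1000 = 4.887 km
Temperature increase = gradient * depth_km = 26.1 * 4.887 = 127.55 C
Temperature at depth = T_surface + delta_T = 15.1 + 127.55
T = 142.65 C

142.65


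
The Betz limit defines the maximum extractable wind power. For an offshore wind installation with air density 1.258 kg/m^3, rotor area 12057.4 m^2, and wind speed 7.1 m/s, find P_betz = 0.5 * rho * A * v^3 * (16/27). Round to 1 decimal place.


The Betz coefficient Cp_max = 16/27 = 0.5926
v^3 = 7.1^3 = 357.911
P_betz = 0.5 * rho * A * v^3 * Cp_max
P_betz = 0.5 * 1.258 * 12057.4 * 357.911 * 0.5926
P_betz = 1608553.8 W

1608553.8


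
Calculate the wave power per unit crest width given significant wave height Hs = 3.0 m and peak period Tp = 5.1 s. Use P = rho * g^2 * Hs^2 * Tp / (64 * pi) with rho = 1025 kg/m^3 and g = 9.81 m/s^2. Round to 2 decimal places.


Apply wave power formula:
  g^2 = 9.81^2 = 96.2361
  Hs^2 = 3.0^2 = 9.0
  Numerator = rho * g^2 * Hs^2 * Tp = 1025 * 96.2361 * 9.0 * 5.1 = 4527667.91
  Denominator = 64 * pi = 201.0619
  P = 4527667.91 / 201.0619 = 22518.77 W/m

22518.77


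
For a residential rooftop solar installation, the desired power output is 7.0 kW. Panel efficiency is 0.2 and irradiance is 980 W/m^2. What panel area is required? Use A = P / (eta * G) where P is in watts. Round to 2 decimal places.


Convert target power to watts: P = 7.0 * 1000 = 7000.0 W
Compute denominator: eta * G = 0.2 * 980 = 196.0
Required area A = P / (eta * G) = 7000.0 / 196.0
A = 35.71 m^2

35.71


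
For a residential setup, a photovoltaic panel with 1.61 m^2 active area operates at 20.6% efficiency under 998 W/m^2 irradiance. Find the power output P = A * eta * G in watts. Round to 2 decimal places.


Use the solar power formula P = A * eta * G.
Given: A = 1.61 m^2, eta = 0.206, G = 998 W/m^2
P = 1.61 * 0.206 * 998
P = 331.00 W

331.00


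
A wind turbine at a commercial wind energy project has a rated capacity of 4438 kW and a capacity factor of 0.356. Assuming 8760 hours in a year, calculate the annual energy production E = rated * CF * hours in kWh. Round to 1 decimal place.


Annual energy = rated_kW * capacity_factor * hours_per_year
Given: P_rated = 4438 kW, CF = 0.356, hours = 8760
E = 4438 * 0.356 * 8760
E = 13840169.3 kWh

13840169.3


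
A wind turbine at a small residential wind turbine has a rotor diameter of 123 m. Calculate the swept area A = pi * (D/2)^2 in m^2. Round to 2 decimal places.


Compute the rotor radius:
  r = D / 2 = 123 / 2 = 61.5 m
Calculate swept area:
  A = pi * r^2 = pi * 61.5^2
  A = 11882.29 m^2

11882.29


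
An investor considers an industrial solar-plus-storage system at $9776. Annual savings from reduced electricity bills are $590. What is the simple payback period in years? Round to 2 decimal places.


Simple payback period = initial cost / annual savings
Payback = 9776 / 590
Payback = 16.57 years

16.57


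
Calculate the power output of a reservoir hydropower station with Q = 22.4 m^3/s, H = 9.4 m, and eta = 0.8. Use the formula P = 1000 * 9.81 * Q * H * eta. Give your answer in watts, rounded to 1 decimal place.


Apply the hydropower formula P = rho * g * Q * H * eta
rho * g = 1000 * 9.81 = 9810.0
P = 9810.0 * 22.4 * 9.4 * 0.8
P = 1652474.9 W

1652474.9


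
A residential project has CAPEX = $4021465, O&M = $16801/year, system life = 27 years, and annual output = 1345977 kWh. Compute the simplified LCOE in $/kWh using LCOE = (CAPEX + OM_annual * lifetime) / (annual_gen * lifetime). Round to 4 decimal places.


Total cost = CAPEX + OM * lifetime = 4021465 + 16801 * 27 = 4021465 + 453627 = 4475092
Total generation = annual * lifetime = 1345977 * 27 = 36341379 kWh
LCOE = 4475092 / 36341379
LCOE = 0.1231 $/kWh

0.1231


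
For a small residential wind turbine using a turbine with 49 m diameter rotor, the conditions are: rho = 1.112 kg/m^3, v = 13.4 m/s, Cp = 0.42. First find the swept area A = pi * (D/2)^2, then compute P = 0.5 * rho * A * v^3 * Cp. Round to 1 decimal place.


Step 1 -- Compute swept area:
  A = pi * (D/2)^2 = pi * (49/2)^2 = 1885.74 m^2
Step 2 -- Apply wind power equation:
  P = 0.5 * rho * A * v^3 * Cp
  v^3 = 13.4^3 = 2406.104
  P = 0.5 * 1.112 * 1885.74 * 2406.104 * 0.42
  P = 1059547.7 W

1059547.7


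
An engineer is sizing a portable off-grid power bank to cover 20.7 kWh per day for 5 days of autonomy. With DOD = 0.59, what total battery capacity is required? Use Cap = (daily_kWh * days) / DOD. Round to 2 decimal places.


Total energy needed = daily * days = 20.7 * 5 = 103.5 kWh
Account for depth of discharge:
  Cap = total_energy / DOD = 103.5 / 0.59
  Cap = 175.42 kWh

175.42


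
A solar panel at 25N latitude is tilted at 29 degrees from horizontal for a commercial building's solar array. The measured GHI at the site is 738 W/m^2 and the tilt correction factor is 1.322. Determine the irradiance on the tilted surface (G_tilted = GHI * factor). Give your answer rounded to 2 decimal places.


Identify the given values:
  GHI = 738 W/m^2, tilt correction factor = 1.322
Apply the formula G_tilted = GHI * factor:
  G_tilted = 738 * 1.322
  G_tilted = 975.64 W/m^2

975.64


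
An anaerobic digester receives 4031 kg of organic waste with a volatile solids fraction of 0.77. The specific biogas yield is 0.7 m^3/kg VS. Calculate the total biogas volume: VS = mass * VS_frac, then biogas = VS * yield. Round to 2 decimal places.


Compute volatile solids:
  VS = mass * VS_fraction = 4031 * 0.77 = 3103.87 kg
Calculate biogas volume:
  Biogas = VS * specific_yield = 3103.87 * 0.7
  Biogas = 2172.71 m^3

2172.71


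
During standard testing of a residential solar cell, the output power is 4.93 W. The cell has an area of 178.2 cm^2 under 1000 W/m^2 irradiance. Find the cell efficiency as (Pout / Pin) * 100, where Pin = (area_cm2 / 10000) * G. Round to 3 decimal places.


First compute the input power:
  Pin = area_cm2 / 10000 * G = 178.2 / 10000 * 1000 = 17.82 W
Then compute efficiency:
  Efficiency = (Pout / Pin) * 100 = (4.93 / 17.82) * 100
  Efficiency = 27.666%

27.666


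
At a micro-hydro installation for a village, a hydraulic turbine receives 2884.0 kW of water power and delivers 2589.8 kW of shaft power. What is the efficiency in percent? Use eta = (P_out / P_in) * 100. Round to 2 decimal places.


Turbine efficiency = (output power / input power) * 100
eta = (2589.8 / 2884.0) * 100
eta = 89.80%

89.80


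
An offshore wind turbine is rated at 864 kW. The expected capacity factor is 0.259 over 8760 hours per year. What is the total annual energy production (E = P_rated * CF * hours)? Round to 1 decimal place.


Annual energy = rated_kW * capacity_factor * hours_per_year
Given: P_rated = 864 kW, CF = 0.259, hours = 8760
E = 864 * 0.259 * 8760
E = 1960277.8 kWh

1960277.8


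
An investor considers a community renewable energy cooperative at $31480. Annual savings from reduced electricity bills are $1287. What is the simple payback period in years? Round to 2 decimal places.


Simple payback period = initial cost / annual savings
Payback = 31480 / 1287
Payback = 24.46 years

24.46


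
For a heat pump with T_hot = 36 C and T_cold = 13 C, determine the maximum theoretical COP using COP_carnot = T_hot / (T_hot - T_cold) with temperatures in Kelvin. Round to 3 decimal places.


Convert to Kelvin:
  T_hot = 36 + 273.15 = 309.15 K
  T_cold = 13 + 273.15 = 286.15 K
Apply Carnot COP formula:
  COP = T_hot_K / (T_hot_K - T_cold_K) = 309.15 / 23.0
  COP = 13.441

13.441


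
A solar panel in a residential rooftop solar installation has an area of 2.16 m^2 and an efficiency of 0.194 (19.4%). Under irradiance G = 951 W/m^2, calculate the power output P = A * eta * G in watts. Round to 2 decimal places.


Use the solar power formula P = A * eta * G.
Given: A = 2.16 m^2, eta = 0.194, G = 951 W/m^2
P = 2.16 * 0.194 * 951
P = 398.51 W

398.51


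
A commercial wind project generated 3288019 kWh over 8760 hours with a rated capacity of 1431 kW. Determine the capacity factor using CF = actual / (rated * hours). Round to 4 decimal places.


Capacity factor = actual output / maximum possible output
Maximum possible = rated * hours = 1431 * 8760 = 12535560 kWh
CF = 3288019 / 12535560
CF = 0.2623

0.2623


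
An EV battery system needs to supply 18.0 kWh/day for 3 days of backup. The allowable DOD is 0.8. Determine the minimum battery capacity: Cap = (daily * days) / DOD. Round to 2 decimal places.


Total energy needed = daily * days = 18.0 * 3 = 54.0 kWh
Account for depth of discharge:
  Cap = total_energy / DOD = 54.0 / 0.8
  Cap = 67.50 kWh

67.50


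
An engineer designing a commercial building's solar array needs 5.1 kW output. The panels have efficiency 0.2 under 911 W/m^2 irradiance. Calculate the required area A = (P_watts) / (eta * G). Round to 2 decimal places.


Convert target power to watts: P = 5.1 * 1000 = 5100.0 W
Compute denominator: eta * G = 0.2 * 911 = 182.2
Required area A = P / (eta * G) = 5100.0 / 182.2
A = 27.99 m^2

27.99


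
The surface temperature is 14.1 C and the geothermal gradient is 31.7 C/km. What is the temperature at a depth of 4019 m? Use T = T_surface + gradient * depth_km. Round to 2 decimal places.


Convert depth to km: 4019 / 1000 = 4.019 km
Temperature increase = gradient * depth_km = 31.7 * 4.019 = 127.4 C
Temperature at depth = T_surface + delta_T = 14.1 + 127.4
T = 141.50 C

141.50


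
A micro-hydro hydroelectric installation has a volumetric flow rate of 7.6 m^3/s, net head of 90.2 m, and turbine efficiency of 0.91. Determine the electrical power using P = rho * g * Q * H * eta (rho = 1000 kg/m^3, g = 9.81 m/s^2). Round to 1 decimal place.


Apply the hydropower formula P = rho * g * Q * H * eta
rho * g = 1000 * 9.81 = 9810.0
P = 9810.0 * 7.6 * 90.2 * 0.91
P = 6119705.6 W

6119705.6


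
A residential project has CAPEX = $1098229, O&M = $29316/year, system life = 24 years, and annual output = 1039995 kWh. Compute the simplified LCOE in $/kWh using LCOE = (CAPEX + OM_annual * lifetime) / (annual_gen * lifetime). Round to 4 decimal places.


Total cost = CAPEX + OM * lifetime = 1098229 + 29316 * 24 = 1098229 + 703584 = 1801813
Total generation = annual * lifetime = 1039995 * 24 = 24959880 kWh
LCOE = 1801813 / 24959880
LCOE = 0.0722 $/kWh

0.0722


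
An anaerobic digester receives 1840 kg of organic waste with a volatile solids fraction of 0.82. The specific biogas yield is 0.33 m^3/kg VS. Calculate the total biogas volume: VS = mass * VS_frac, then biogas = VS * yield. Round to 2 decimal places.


Compute volatile solids:
  VS = mass * VS_fraction = 1840 * 0.82 = 1508.8 kg
Calculate biogas volume:
  Biogas = VS * specific_yield = 1508.8 * 0.33
  Biogas = 497.90 m^3

497.90


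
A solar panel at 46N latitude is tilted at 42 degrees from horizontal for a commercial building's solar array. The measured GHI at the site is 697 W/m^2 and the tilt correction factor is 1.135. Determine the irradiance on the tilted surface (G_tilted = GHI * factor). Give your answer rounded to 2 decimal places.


Identify the given values:
  GHI = 697 W/m^2, tilt correction factor = 1.135
Apply the formula G_tilted = GHI * factor:
  G_tilted = 697 * 1.135
  G_tilted = 791.10 W/m^2

791.10


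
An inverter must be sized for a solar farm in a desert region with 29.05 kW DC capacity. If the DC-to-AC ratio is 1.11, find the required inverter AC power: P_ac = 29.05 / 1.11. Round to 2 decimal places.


The inverter AC capacity is determined by the DC/AC ratio.
Given: P_dc = 29.05 kW, DC/AC ratio = 1.11
P_ac = P_dc / ratio = 29.05 / 1.11
P_ac = 26.17 kW

26.17


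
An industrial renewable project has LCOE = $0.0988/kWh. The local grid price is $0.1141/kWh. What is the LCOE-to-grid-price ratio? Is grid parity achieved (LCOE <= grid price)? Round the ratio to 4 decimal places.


Compare LCOE to grid price:
  LCOE = $0.0988/kWh, Grid price = $0.1141/kWh
  Ratio = LCOE / grid_price = 0.0988 / 0.1141 = 0.8659
  Grid parity achieved (ratio <= 1)? yes

0.8659


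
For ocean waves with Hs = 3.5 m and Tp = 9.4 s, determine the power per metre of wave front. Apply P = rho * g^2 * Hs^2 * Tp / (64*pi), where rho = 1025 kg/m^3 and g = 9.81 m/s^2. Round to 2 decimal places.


Apply wave power formula:
  g^2 = 9.81^2 = 96.2361
  Hs^2 = 3.5^2 = 12.25
  Numerator = rho * g^2 * Hs^2 * Tp = 1025 * 96.2361 * 12.25 * 9.4 = 11358626.59
  Denominator = 64 * pi = 201.0619
  P = 11358626.59 / 201.0619 = 56493.17 W/m

56493.17


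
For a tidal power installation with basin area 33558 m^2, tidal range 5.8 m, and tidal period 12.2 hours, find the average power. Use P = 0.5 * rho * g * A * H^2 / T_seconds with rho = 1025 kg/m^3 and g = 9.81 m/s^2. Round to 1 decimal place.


Convert period to seconds: T = 12.2 * 3600 = 43920.0 s
H^2 = 5.8^2 = 33.64
P = 0.5 * rho * g * A * H^2 / T
P = 0.5 * 1025 * 9.81 * 33558 * 33.64 / 43920.0
P = 129226.8 W

129226.8


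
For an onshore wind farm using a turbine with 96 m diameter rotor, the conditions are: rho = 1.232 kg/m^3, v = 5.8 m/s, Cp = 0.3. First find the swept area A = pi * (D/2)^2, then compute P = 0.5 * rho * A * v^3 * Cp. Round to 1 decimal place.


Step 1 -- Compute swept area:
  A = pi * (D/2)^2 = pi * (96/2)^2 = 7238.23 m^2
Step 2 -- Apply wind power equation:
  P = 0.5 * rho * A * v^3 * Cp
  v^3 = 5.8^3 = 195.112
  P = 0.5 * 1.232 * 7238.23 * 195.112 * 0.3
  P = 260986.7 W

260986.7


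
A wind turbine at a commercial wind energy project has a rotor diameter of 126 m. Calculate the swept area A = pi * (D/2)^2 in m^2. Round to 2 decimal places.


Compute the rotor radius:
  r = D / 2 = 126 / 2 = 63.0 m
Calculate swept area:
  A = pi * r^2 = pi * 63.0^2
  A = 12468.98 m^2

12468.98


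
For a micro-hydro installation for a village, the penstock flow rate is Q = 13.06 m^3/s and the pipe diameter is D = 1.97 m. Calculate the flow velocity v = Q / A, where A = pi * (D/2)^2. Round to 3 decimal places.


Compute pipe cross-sectional area:
  A = pi * (D/2)^2 = pi * (1.97/2)^2 = 3.0481 m^2
Calculate velocity:
  v = Q / A = 13.06 / 3.0481
  v = 4.285 m/s

4.285


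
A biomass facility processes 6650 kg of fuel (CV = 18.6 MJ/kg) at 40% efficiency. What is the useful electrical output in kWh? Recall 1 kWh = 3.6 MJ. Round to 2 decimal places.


Total energy = mass * CV = 6650 * 18.6 = 123690.0 MJ
Useful energy = total * eta = 123690.0 * 0.4 = 49476.0 MJ
Convert to kWh: 49476.0 / 3.6
Useful energy = 13743.33 kWh

13743.33


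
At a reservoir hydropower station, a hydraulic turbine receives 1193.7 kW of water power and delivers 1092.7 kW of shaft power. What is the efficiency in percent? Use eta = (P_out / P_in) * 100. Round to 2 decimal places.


Turbine efficiency = (output power / input power) * 100
eta = (1092.7 / 1193.7) * 100
eta = 91.54%

91.54


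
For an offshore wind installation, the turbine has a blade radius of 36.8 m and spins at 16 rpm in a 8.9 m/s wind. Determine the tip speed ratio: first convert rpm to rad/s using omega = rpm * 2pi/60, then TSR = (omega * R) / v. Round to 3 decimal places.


Convert rotational speed to rad/s:
  omega = 16 * 2 * pi / 60 = 1.6755 rad/s
Compute tip speed:
  v_tip = omega * R = 1.6755 * 36.8 = 61.659 m/s
Tip speed ratio:
  TSR = v_tip / v_wind = 61.659 / 8.9 = 6.928

6.928


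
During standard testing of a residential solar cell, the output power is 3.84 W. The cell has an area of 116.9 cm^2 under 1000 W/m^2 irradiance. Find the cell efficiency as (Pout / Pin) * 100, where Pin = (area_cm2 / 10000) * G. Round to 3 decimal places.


First compute the input power:
  Pin = area_cm2 / 10000 * G = 116.9 / 10000 * 1000 = 11.69 W
Then compute efficiency:
  Efficiency = (Pout / Pin) * 100 = (3.84 / 11.69) * 100
  Efficiency = 32.849%

32.849


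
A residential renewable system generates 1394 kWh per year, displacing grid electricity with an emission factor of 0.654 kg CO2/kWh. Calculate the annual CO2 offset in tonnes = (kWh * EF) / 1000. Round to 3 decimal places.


CO2 offset in kg = generation * emission_factor
CO2 offset = 1394 * 0.654 = 911.68 kg
Convert to tonnes:
  CO2 offset = 911.68 / 1000 = 0.912 tonnes

0.912


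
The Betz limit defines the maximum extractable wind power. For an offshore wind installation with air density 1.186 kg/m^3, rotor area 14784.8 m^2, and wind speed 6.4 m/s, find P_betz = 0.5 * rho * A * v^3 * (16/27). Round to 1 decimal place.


The Betz coefficient Cp_max = 16/27 = 0.5926
v^3 = 6.4^3 = 262.144
P_betz = 0.5 * rho * A * v^3 * Cp_max
P_betz = 0.5 * 1.186 * 14784.8 * 262.144 * 0.5926
P_betz = 1361966.1 W

1361966.1


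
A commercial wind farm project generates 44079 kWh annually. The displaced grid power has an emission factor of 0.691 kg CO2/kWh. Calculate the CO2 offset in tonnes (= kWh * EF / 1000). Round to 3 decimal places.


CO2 offset in kg = generation * emission_factor
CO2 offset = 44079 * 0.691 = 30458.59 kg
Convert to tonnes:
  CO2 offset = 30458.59 / 1000 = 30.459 tonnes

30.459


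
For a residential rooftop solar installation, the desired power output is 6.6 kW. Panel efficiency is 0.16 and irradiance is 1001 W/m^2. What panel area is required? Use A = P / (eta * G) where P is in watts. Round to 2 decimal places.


Convert target power to watts: P = 6.6 * 1000 = 6600.0 W
Compute denominator: eta * G = 0.16 * 1001 = 160.16
Required area A = P / (eta * G) = 6600.0 / 160.16
A = 41.21 m^2

41.21


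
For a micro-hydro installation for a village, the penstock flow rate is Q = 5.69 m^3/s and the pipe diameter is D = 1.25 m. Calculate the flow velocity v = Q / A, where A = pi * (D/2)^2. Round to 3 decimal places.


Compute pipe cross-sectional area:
  A = pi * (D/2)^2 = pi * (1.25/2)^2 = 1.2272 m^2
Calculate velocity:
  v = Q / A = 5.69 / 1.2272
  v = 4.637 m/s

4.637


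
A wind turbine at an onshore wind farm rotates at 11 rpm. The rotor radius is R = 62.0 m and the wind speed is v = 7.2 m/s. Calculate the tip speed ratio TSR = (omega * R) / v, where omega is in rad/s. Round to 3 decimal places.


Convert rotational speed to rad/s:
  omega = 11 * 2 * pi / 60 = 1.1519 rad/s
Compute tip speed:
  v_tip = omega * R = 1.1519 * 62.0 = 71.419 m/s
Tip speed ratio:
  TSR = v_tip / v_wind = 71.419 / 7.2 = 9.919

9.919


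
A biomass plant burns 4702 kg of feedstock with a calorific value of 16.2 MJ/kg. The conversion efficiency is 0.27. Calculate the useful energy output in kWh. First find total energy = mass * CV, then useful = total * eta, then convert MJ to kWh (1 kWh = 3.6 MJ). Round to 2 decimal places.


Total energy = mass * CV = 4702 * 16.2 = 76172.4 MJ
Useful energy = total * eta = 76172.4 * 0.27 = 20566.55 MJ
Convert to kWh: 20566.55 / 3.6
Useful energy = 5712.93 kWh

5712.93


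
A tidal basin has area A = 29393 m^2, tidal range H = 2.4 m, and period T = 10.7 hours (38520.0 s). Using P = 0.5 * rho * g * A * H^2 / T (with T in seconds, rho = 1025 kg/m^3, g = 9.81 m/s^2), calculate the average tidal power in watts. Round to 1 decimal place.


Convert period to seconds: T = 10.7 * 3600 = 38520.0 s
H^2 = 2.4^2 = 5.76
P = 0.5 * rho * g * A * H^2 / T
P = 0.5 * 1025 * 9.81 * 29393 * 5.76 / 38520.0
P = 22097.5 W

22097.5


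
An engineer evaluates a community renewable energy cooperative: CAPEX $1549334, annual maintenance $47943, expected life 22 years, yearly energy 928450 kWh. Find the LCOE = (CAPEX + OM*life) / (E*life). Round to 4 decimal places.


Total cost = CAPEX + OM * lifetime = 1549334 + 47943 * 22 = 1549334 + 1054746 = 2604080
Total generation = annual * lifetime = 928450 * 22 = 20425900 kWh
LCOE = 2604080 / 20425900
LCOE = 0.1275 $/kWh

0.1275


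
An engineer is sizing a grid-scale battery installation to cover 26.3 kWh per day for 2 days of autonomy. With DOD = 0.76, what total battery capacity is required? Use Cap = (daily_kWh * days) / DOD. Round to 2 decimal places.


Total energy needed = daily * days = 26.3 * 2 = 52.6 kWh
Account for depth of discharge:
  Cap = total_energy / DOD = 52.6 / 0.76
  Cap = 69.21 kWh

69.21


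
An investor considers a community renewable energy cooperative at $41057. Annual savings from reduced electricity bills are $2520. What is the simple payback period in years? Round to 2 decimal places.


Simple payback period = initial cost / annual savings
Payback = 41057 / 2520
Payback = 16.29 years

16.29


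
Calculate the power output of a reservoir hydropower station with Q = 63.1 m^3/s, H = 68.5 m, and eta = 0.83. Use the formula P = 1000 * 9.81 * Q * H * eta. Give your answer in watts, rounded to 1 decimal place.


Apply the hydropower formula P = rho * g * Q * H * eta
rho * g = 1000 * 9.81 = 9810.0
P = 9810.0 * 63.1 * 68.5 * 0.83
P = 35193870.4 W

35193870.4


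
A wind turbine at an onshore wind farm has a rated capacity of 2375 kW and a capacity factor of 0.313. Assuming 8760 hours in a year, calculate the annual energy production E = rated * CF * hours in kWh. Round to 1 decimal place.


Annual energy = rated_kW * capacity_factor * hours_per_year
Given: P_rated = 2375 kW, CF = 0.313, hours = 8760
E = 2375 * 0.313 * 8760
E = 6511965.0 kWh

6511965.0


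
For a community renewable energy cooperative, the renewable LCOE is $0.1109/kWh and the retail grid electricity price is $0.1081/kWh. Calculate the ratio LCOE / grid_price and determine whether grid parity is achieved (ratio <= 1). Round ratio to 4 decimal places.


Compare LCOE to grid price:
  LCOE = $0.1109/kWh, Grid price = $0.1081/kWh
  Ratio = LCOE / grid_price = 0.1109 / 0.1081 = 1.0259
  Grid parity achieved (ratio <= 1)? no

1.0259


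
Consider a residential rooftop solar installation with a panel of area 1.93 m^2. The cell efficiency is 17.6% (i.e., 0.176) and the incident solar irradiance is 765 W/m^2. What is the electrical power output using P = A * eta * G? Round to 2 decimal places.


Use the solar power formula P = A * eta * G.
Given: A = 1.93 m^2, eta = 0.176, G = 765 W/m^2
P = 1.93 * 0.176 * 765
P = 259.86 W

259.86


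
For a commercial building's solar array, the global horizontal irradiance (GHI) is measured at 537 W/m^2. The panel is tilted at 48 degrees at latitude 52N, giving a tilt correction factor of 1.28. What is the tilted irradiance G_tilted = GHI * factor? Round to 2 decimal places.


Identify the given values:
  GHI = 537 W/m^2, tilt correction factor = 1.28
Apply the formula G_tilted = GHI * factor:
  G_tilted = 537 * 1.28
  G_tilted = 687.36 W/m^2

687.36


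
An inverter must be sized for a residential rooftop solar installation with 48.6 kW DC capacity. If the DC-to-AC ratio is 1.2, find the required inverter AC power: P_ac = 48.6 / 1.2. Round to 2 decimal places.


The inverter AC capacity is determined by the DC/AC ratio.
Given: P_dc = 48.6 kW, DC/AC ratio = 1.2
P_ac = P_dc / ratio = 48.6 / 1.2
P_ac = 40.50 kW

40.50


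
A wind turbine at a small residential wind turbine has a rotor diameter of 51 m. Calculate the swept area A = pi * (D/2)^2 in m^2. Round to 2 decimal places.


Compute the rotor radius:
  r = D / 2 = 51 / 2 = 25.5 m
Calculate swept area:
  A = pi * r^2 = pi * 25.5^2
  A = 2042.82 m^2

2042.82


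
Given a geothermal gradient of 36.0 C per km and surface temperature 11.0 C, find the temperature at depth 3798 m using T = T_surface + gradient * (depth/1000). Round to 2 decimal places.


Convert depth to km: 3798 / 1000 = 3.798 km
Temperature increase = gradient * depth_km = 36.0 * 3.798 = 136.73 C
Temperature at depth = T_surface + delta_T = 11.0 + 136.73
T = 147.73 C

147.73


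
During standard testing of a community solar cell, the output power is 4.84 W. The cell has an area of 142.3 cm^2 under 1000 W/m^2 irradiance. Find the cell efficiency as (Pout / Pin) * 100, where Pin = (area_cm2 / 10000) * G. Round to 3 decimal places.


First compute the input power:
  Pin = area_cm2 / 10000 * G = 142.3 / 10000 * 1000 = 14.23 W
Then compute efficiency:
  Efficiency = (Pout / Pin) * 100 = (4.84 / 14.23) * 100
  Efficiency = 34.013%

34.013


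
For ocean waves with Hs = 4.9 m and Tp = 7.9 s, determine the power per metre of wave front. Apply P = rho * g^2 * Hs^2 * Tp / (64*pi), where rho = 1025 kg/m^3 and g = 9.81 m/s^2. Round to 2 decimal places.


Apply wave power formula:
  g^2 = 9.81^2 = 96.2361
  Hs^2 = 4.9^2 = 24.01
  Numerator = rho * g^2 * Hs^2 * Tp = 1025 * 96.2361 * 24.01 * 7.9 = 18710316.39
  Denominator = 64 * pi = 201.0619
  P = 18710316.39 / 201.0619 = 93057.48 W/m

93057.48


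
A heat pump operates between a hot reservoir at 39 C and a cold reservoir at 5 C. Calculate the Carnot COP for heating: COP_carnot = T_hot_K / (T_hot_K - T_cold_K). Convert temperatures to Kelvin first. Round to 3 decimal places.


Convert to Kelvin:
  T_hot = 39 + 273.15 = 312.15 K
  T_cold = 5 + 273.15 = 278.15 K
Apply Carnot COP formula:
  COP = T_hot_K / (T_hot_K - T_cold_K) = 312.15 / 34.0
  COP = 9.181

9.181


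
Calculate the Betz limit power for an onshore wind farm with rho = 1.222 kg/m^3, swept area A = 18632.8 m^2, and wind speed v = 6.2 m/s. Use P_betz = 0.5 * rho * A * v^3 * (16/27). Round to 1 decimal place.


The Betz coefficient Cp_max = 16/27 = 0.5926
v^3 = 6.2^3 = 238.328
P_betz = 0.5 * rho * A * v^3 * Cp_max
P_betz = 0.5 * 1.222 * 18632.8 * 238.328 * 0.5926
P_betz = 1607868.8 W

1607868.8


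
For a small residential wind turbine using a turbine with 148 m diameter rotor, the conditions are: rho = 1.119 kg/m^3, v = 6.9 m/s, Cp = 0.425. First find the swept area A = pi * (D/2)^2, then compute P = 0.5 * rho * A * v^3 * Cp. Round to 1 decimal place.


Step 1 -- Compute swept area:
  A = pi * (D/2)^2 = pi * (148/2)^2 = 17203.36 m^2
Step 2 -- Apply wind power equation:
  P = 0.5 * rho * A * v^3 * Cp
  v^3 = 6.9^3 = 328.509
  P = 0.5 * 1.119 * 17203.36 * 328.509 * 0.425
  P = 1343846.3 W

1343846.3


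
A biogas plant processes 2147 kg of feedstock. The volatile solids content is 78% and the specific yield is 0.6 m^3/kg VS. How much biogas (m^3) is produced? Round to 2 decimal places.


Compute volatile solids:
  VS = mass * VS_fraction = 2147 * 0.78 = 1674.66 kg
Calculate biogas volume:
  Biogas = VS * specific_yield = 1674.66 * 0.6
  Biogas = 1004.80 m^3

1004.80


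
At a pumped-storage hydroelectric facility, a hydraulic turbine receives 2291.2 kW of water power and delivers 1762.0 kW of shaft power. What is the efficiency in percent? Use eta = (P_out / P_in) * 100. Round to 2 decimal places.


Turbine efficiency = (output power / input power) * 100
eta = (1762.0 / 2291.2) * 100
eta = 76.90%

76.90


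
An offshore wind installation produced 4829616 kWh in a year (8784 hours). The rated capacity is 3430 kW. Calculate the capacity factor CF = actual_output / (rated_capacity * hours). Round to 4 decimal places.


Capacity factor = actual output / maximum possible output
Maximum possible = rated * hours = 3430 * 8784 = 30129120 kWh
CF = 4829616 / 30129120
CF = 0.1603

0.1603


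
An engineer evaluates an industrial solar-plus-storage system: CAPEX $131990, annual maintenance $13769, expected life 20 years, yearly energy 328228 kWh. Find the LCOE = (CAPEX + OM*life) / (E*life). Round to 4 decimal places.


Total cost = CAPEX + OM * lifetime = 131990 + 13769 * 20 = 131990 + 275380 = 407370
Total generation = annual * lifetime = 328228 * 20 = 6564560 kWh
LCOE = 407370 / 6564560
LCOE = 0.0621 $/kWh

0.0621


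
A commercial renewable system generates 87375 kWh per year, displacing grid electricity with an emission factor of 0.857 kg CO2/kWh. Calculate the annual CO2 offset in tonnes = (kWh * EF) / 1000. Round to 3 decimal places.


CO2 offset in kg = generation * emission_factor
CO2 offset = 87375 * 0.857 = 74880.38 kg
Convert to tonnes:
  CO2 offset = 74880.38 / 1000 = 74.880 tonnes

74.880


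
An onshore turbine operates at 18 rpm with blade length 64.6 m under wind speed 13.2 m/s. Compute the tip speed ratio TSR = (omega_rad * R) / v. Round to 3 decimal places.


Convert rotational speed to rad/s:
  omega = 18 * 2 * pi / 60 = 1.885 rad/s
Compute tip speed:
  v_tip = omega * R = 1.885 * 64.6 = 121.768 m/s
Tip speed ratio:
  TSR = v_tip / v_wind = 121.768 / 13.2 = 9.225

9.225


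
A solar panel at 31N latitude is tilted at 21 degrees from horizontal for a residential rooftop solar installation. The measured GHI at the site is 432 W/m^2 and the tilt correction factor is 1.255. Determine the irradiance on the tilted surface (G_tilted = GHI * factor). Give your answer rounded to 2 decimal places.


Identify the given values:
  GHI = 432 W/m^2, tilt correction factor = 1.255
Apply the formula G_tilted = GHI * factor:
  G_tilted = 432 * 1.255
  G_tilted = 542.16 W/m^2

542.16


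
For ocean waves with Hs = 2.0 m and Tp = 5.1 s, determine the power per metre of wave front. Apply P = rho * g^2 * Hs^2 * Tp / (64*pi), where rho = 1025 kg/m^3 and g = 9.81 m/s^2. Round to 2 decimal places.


Apply wave power formula:
  g^2 = 9.81^2 = 96.2361
  Hs^2 = 2.0^2 = 4.0
  Numerator = rho * g^2 * Hs^2 * Tp = 1025 * 96.2361 * 4.0 * 5.1 = 2012296.85
  Denominator = 64 * pi = 201.0619
  P = 2012296.85 / 201.0619 = 10008.34 W/m

10008.34


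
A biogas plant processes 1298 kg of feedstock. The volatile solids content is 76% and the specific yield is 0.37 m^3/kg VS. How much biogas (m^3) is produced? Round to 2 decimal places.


Compute volatile solids:
  VS = mass * VS_fraction = 1298 * 0.76 = 986.48 kg
Calculate biogas volume:
  Biogas = VS * specific_yield = 986.48 * 0.37
  Biogas = 365.00 m^3

365.00


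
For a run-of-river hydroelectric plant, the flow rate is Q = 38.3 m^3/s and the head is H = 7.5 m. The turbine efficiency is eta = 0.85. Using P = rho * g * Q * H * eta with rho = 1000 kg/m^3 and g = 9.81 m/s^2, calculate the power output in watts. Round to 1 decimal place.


Apply the hydropower formula P = rho * g * Q * H * eta
rho * g = 1000 * 9.81 = 9810.0
P = 9810.0 * 38.3 * 7.5 * 0.85
P = 2395234.1 W

2395234.1


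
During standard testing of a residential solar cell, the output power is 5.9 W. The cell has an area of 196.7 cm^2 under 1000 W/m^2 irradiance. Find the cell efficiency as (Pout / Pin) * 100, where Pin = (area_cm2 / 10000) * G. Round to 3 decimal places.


First compute the input power:
  Pin = area_cm2 / 10000 * G = 196.7 / 10000 * 1000 = 19.67 W
Then compute efficiency:
  Efficiency = (Pout / Pin) * 100 = (5.9 / 19.67) * 100
  Efficiency = 29.995%

29.995


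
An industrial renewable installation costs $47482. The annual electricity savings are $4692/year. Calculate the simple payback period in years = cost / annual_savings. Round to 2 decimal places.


Simple payback period = initial cost / annual savings
Payback = 47482 / 4692
Payback = 10.12 years

10.12


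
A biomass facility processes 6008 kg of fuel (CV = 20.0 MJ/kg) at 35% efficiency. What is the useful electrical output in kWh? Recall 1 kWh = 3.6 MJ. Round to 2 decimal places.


Total energy = mass * CV = 6008 * 20.0 = 120160.0 MJ
Useful energy = total * eta = 120160.0 * 0.35 = 42056.0 MJ
Convert to kWh: 42056.0 / 3.6
Useful energy = 11682.22 kWh

11682.22


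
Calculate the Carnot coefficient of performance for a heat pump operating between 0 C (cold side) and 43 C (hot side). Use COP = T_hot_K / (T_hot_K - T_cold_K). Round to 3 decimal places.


Convert to Kelvin:
  T_hot = 43 + 273.15 = 316.15 K
  T_cold = 0 + 273.15 = 273.15 K
Apply Carnot COP formula:
  COP = T_hot_K / (T_hot_K - T_cold_K) = 316.15 / 43.0
  COP = 7.352

7.352


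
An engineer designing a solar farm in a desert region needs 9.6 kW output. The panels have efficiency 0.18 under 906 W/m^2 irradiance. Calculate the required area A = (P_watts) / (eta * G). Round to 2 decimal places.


Convert target power to watts: P = 9.6 * 1000 = 9600.0 W
Compute denominator: eta * G = 0.18 * 906 = 163.08
Required area A = P / (eta * G) = 9600.0 / 163.08
A = 58.87 m^2

58.87


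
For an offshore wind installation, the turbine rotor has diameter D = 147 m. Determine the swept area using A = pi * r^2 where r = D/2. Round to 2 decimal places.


Compute the rotor radius:
  r = D / 2 = 147 / 2 = 73.5 m
Calculate swept area:
  A = pi * r^2 = pi * 73.5^2
  A = 16971.67 m^2

16971.67


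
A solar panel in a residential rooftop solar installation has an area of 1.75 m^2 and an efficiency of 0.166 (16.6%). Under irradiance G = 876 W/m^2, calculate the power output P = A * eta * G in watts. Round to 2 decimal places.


Use the solar power formula P = A * eta * G.
Given: A = 1.75 m^2, eta = 0.166, G = 876 W/m^2
P = 1.75 * 0.166 * 876
P = 254.48 W

254.48


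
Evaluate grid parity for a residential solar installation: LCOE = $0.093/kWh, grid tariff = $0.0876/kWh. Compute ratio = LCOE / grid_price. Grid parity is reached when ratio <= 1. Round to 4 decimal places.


Compare LCOE to grid price:
  LCOE = $0.093/kWh, Grid price = $0.0876/kWh
  Ratio = LCOE / grid_price = 0.093 / 0.0876 = 1.0616
  Grid parity achieved (ratio <= 1)? no

1.0616


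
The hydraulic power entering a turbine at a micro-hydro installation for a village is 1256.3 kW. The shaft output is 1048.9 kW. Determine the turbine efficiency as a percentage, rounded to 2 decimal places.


Turbine efficiency = (output power / input power) * 100
eta = (1048.9 / 1256.3) * 100
eta = 83.49%

83.49


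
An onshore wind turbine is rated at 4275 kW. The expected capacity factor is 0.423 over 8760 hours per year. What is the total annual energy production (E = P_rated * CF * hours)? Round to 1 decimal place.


Annual energy = rated_kW * capacity_factor * hours_per_year
Given: P_rated = 4275 kW, CF = 0.423, hours = 8760
E = 4275 * 0.423 * 8760
E = 15840927.0 kWh

15840927.0


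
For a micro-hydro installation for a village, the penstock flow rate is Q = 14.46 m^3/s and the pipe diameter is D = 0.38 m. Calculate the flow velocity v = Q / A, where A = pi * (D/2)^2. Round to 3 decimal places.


Compute pipe cross-sectional area:
  A = pi * (D/2)^2 = pi * (0.38/2)^2 = 0.1134 m^2
Calculate velocity:
  v = Q / A = 14.46 / 0.1134
  v = 127.500 m/s

127.500


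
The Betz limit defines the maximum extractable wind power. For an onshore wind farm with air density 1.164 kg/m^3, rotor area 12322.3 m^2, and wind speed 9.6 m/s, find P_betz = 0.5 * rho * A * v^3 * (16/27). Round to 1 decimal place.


The Betz coefficient Cp_max = 16/27 = 0.5926
v^3 = 9.6^3 = 884.736
P_betz = 0.5 * rho * A * v^3 * Cp_max
P_betz = 0.5 * 1.164 * 12322.3 * 884.736 * 0.5926
P_betz = 3759972.6 W

3759972.6


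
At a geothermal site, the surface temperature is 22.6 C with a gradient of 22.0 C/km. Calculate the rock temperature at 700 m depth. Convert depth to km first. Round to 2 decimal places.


Convert depth to km: 700 / 1000 = 0.7 km
Temperature increase = gradient * depth_km = 22.0 * 0.7 = 15.4 C
Temperature at depth = T_surface + delta_T = 22.6 + 15.4
T = 38.00 C

38.00


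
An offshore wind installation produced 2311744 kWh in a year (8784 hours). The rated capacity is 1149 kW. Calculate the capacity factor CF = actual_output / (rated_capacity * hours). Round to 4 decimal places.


Capacity factor = actual output / maximum possible output
Maximum possible = rated * hours = 1149 * 8784 = 10092816 kWh
CF = 2311744 / 10092816
CF = 0.2290

0.2290
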